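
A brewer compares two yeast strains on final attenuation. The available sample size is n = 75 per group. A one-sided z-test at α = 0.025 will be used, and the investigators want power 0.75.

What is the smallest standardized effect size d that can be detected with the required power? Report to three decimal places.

Required noncentrality: δ = z_{0.025} + z_{0.25} = 1.960 + 0.674 = 2.634.
δ = d·√(n/2) ⇒ d = δ/√(n/2) = 2.634/√(75/2) = 0.4302.

d ≈ 0.430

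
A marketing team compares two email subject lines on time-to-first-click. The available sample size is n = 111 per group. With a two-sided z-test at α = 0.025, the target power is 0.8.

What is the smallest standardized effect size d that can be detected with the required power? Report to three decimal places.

d ≈ 0.414

Need Φ(δ − 2.241) = 0.8, so δ = 2.241 + 0.842 = 3.083.
(The second rejection-region term Φ(−δ − z_{α/2}) is negligible and dropped.)
δ = d·√(n/2) ⇒ d = δ/√(n/2) = 3.083/√(111/2) = 0.4138.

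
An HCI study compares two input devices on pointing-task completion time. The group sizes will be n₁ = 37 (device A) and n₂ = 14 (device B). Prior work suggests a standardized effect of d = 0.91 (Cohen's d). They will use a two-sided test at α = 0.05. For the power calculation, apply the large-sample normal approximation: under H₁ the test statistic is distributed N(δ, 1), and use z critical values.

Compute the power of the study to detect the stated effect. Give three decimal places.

Noncentrality parameter: δ = d / √(1/n₁ + 1/n₂) = 0.91 / √(1/37 + 1/14) = 2.9002
Critical value for a two-sided test at α = 0.05: z_{α/2} = 1.960.
Power = Φ(δ − 1.960) + Φ(−δ − 1.960) = Φ(0.940) + Φ(-4.860) = 0.8264 + 0.0000 = 0.8264.

Power ≈ 0.826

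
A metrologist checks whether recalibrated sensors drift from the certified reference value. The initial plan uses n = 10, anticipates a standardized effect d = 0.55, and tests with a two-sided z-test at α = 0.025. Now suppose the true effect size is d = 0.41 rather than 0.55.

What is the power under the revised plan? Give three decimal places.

Power ≈ 0.173

With d = 0.41: δ = d·√n = 0.41 × √10 = 1.2965. Critical value z_{0.0125} = 2.241.
Revised power = Φ(δ − 2.241) + Φ(−δ − 2.241) = Φ(-0.945) + Φ(-3.538) = 0.1724 + 0.0002 = 0.1726.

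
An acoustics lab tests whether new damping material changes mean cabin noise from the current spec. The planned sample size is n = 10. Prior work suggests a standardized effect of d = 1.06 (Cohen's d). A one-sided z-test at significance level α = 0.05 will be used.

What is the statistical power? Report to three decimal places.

Noncentrality parameter: δ = d·√n = 1.06 × √10 = 3.3520
One-sided α = 0.05 → critical value z_{0.05} = 1.645.
Power = Φ(δ − 1.645) = Φ(1.707) = 0.9561.

Power ≈ 0.956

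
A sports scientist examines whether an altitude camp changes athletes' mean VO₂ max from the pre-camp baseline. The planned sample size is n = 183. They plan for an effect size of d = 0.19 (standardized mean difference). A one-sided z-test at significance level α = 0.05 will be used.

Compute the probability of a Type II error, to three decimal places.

Noncentrality parameter: δ = d·√n = 0.19 × √183 = 2.5703
One-sided α = 0.05 → critical value z_{0.05} = 1.645.
Power = P(Z > 1.645 − δ) = Φ(0.925) = 0.8226.
Type II error: β = 1 − power = 1 − 0.8226 = 0.1774.

β ≈ 0.177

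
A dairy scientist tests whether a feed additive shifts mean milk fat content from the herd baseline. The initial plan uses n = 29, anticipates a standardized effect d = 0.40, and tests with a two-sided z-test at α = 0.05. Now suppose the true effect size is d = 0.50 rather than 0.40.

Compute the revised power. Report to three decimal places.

With d = 0.50: δ = d·√n = 0.50 × √29 = 2.6926. Critical value z_{0.025} = 1.960.
Revised power = Φ(δ − 1.960) + Φ(−δ − 1.960) = Φ(0.733) + Φ(-4.653) = 0.7681 + 0.0000 = 0.7681.

Power ≈ 0.768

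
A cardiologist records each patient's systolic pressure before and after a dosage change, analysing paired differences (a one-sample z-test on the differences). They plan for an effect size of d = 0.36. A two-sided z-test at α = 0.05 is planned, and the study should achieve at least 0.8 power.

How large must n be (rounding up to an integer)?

n = 61

For power 0.8 need Φ(δ − z_{0.025}) = 0.8, so δ = z_{0.025} + z_{0.20} = 1.960 + 0.842 = 2.802.
(For δ > 0 the lower-tail rejection region contributes negligibly to power, so the one-term inversion is standard.)
δ = d·√n ⇒ n = (δ/d)² = (2.802 / 0.36)² = 60.56.
Round up to the next whole unit.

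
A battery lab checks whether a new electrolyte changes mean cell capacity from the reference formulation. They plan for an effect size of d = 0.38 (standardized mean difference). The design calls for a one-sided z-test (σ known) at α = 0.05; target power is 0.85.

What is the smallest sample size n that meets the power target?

n = 50

Set Φ(δ − 1.645) = 0.85; then δ − 1.645 = Φ⁻¹(0.85) = 1.036, giving δ = 2.681.
δ = d·√n ⇒ n = (δ/d)² = (2.681 / 0.38)² = 49.79.
Round up to the next whole unit.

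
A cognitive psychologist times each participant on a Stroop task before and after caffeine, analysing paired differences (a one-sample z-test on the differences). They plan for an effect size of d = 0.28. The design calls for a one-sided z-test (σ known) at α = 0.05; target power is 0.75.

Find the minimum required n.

Set Φ(δ − 1.645) = 0.75; then δ − 1.645 = Φ⁻¹(0.75) = 0.674, giving δ = 2.319.
δ = d·√n ⇒ n = (δ/d)² = (2.319 / 0.28)² = 68.61.
Round up to the next whole unit.

n = 69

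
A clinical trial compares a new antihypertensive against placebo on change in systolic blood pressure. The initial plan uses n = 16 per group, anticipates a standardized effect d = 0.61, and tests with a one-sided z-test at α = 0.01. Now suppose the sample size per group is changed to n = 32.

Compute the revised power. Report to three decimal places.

With n = 32 per group: δ = d·√(n/2) = 0.61 × √(32/2) = 2.4400. Critical value z_{0.01} = 2.326.
Revised power = P(Z > 2.326 − δ) = Φ(0.114) = 0.5452.

Power ≈ 0.545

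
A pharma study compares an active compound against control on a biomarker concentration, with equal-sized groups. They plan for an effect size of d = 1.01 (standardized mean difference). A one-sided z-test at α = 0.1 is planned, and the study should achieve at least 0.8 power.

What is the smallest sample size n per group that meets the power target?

n = 9 per group

Set Φ(δ − 1.282) = 0.8; then δ − 1.282 = Φ⁻¹(0.8) = 0.842, giving δ = 2.123.
δ = d·√(n/2) ⇒ n = 2(δ/d)² = 2 × (2.123 / 1.01)² = 8.84.
Round up to the next whole unit.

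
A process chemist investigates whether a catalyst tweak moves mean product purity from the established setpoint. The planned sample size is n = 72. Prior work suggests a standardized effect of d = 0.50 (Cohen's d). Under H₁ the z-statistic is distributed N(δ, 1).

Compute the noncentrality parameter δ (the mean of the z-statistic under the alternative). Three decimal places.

δ ≈ 4.243

δ = d·√n = 0.50 × √72 = 4.2426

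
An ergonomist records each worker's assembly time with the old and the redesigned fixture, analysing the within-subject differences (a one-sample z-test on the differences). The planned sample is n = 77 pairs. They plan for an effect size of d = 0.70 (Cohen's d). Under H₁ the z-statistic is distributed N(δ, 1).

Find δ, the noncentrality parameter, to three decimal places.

δ = d·√n = 0.70 × √77 = 6.1425

δ ≈ 6.142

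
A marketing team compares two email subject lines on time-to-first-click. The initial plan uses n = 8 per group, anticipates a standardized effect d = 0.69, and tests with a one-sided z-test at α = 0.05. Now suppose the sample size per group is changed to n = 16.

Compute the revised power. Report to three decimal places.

With n = 16 per group: δ = d·√(n/2) = 0.69 × √(16/2) = 1.9516. Critical value z_{0.05} = 1.645.
Revised power = Φ(δ − 1.645) = Φ(0.307) = 0.6205.

Power ≈ 0.620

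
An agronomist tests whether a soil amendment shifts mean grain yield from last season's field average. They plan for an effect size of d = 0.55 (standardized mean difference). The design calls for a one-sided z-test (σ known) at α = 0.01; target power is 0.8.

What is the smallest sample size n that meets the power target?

n = 34

For power 0.8 need Φ(δ − z_{0.01}) = 0.8, so δ = z_{0.01} + z_{0.20} = 2.326 + 0.842 = 3.168.
δ = d·√n ⇒ n = (δ/d)² = (3.168 / 0.55)² = 33.18.
Round up to the next whole unit.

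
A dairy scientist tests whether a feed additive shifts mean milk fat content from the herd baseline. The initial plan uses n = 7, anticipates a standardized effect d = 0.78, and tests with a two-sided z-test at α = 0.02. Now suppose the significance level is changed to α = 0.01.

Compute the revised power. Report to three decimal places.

Power ≈ 0.304

δ = d·√n = 0.78 × √7 = 2.0637 (unchanged). New critical value: z_{0.005} = 2.576.
Revised power = Φ(δ − 2.576) + Φ(−δ − 2.576) = Φ(-0.512) + Φ(-4.640) = 0.3043 + 0.0000 = 0.3043.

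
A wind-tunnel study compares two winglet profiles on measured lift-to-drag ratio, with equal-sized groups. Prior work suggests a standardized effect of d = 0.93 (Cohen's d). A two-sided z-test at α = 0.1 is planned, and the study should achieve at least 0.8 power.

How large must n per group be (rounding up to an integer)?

n = 15 per group

Set Φ(δ − 1.645) = 0.8; then δ − 1.645 = Φ⁻¹(0.8) = 0.842, giving δ = 2.486.
(For δ > 0 the lower-tail rejection region contributes negligibly to power, so the one-term inversion is standard.)
δ = d·√(n/2) ⇒ n = 2(δ/d)² = 2 × (2.486 / 0.93)² = 14.30.
Rounding up, n = 15 per group.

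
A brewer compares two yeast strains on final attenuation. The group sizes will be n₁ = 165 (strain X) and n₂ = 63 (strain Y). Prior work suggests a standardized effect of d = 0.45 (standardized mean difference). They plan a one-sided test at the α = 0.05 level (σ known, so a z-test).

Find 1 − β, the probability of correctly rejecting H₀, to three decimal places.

Noncentrality parameter: δ = d / √(1/n₁ + 1/n₂) = 0.45 / √(1/165 + 1/63) = 3.0385
One-sided α = 0.05 → critical value z_{0.05} = 1.645.
Power = P(Z > 1.645 − δ) = Φ(1.394) = 0.9183.

Power ≈ 0.918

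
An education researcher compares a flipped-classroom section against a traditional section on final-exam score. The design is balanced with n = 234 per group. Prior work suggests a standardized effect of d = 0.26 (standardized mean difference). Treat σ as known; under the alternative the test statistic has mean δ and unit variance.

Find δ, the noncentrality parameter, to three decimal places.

δ ≈ 2.812

The noncentrality parameter scales effect size by the design's sample-size factor: δ = d·√(n/2) = 0.26 × √(234/2) = 2.8123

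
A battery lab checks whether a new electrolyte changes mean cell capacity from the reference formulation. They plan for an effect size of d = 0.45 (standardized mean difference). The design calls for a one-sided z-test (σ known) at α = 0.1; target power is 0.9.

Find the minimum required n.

n = 33

Set Φ(δ − 1.282) = 0.9; then δ − 1.282 = Φ⁻¹(0.9) = 1.282, giving δ = 2.563.
δ = d·√n ⇒ n = (δ/d)² = (2.563 / 0.45)² = 32.44.
Round up to the next whole unit.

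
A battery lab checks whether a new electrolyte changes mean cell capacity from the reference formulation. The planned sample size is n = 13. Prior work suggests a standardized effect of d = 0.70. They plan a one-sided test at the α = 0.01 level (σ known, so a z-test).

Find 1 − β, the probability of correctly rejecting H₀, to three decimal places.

Noncentrality parameter: δ = d·√n = 0.70 × √13 = 2.5239
One-sided α = 0.01 → critical value z_{0.01} = 2.326.
Power = Φ(δ − 2.326) = Φ(0.198) = 0.5783.

Power ≈ 0.578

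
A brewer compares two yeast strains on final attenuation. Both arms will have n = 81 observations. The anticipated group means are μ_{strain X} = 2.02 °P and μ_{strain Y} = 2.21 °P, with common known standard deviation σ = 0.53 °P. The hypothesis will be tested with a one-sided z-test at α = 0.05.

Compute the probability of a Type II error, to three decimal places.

β ≈ 0.262

Standardized effect: d = |μ_{strain X} − μ_{strain Y}| / σ = |2.02 − 2.21| / 0.53 = 0.3585
Noncentrality parameter: δ = d·√(n/2) = 0.3585 × √(81/2) = 2.2814
One-sided α = 0.05 → critical value z_{0.05} = 1.645.
Power = P(Z > 1.645 − δ) = Φ(0.637) = 0.7378.
Type II error: β = 1 − power = 1 − 0.7378 = 0.2622.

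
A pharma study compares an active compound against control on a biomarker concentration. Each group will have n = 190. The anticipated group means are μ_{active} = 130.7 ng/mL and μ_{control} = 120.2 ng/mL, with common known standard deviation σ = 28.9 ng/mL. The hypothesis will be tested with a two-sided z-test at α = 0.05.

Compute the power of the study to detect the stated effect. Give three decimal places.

Standardized effect: d = |μ_{active} − μ_{control}| / σ = |130.7 − 120.2| / 28.9 = 0.3633
Noncentrality parameter: δ = d·√(n/2) = 0.3633 × √(190/2) = 3.5412
Two-sided α = 0.05 → critical value z_{0.025} = 1.960.
Power = Φ(δ − 1.960) + Φ(−δ − 1.960) = Φ(1.581) + Φ(-5.501) = 0.9431 + 0.0000 = 0.9431.

Power ≈ 0.943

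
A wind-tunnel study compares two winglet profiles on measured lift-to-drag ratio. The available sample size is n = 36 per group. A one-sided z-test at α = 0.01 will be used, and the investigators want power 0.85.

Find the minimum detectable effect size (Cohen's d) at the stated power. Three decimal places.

Need Φ(δ − 2.326) = 0.85, so δ = 2.326 + 1.036 = 3.363.
δ = d·√(n/2) ⇒ d = δ/√(n/2) = 3.363/√(36/2) = 0.7926.

d ≈ 0.793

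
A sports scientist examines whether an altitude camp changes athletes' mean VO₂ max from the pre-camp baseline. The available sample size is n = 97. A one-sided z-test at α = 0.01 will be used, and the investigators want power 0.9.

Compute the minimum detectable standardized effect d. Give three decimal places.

Need Φ(δ − 2.326) = 0.9, so δ = 2.326 + 1.282 = 3.608.
δ = d·√n ⇒ d = δ/√n = 3.608/√97 = 0.3663.

d ≈ 0.366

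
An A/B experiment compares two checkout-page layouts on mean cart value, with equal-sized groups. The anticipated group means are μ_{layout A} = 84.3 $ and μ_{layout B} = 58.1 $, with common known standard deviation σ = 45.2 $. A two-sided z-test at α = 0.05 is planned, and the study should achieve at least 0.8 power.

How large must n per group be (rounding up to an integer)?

Standardized effect: d = |μ_{layout A} − μ_{layout B}| / σ = |84.3 − 58.1| / 45.2 = 0.5796
Set Φ(δ − 1.960) = 0.8; then δ − 1.960 = Φ⁻¹(0.8) = 0.842, giving δ = 2.802.
(For δ > 0 the lower-tail rejection region contributes negligibly to power, so the one-term inversion is standard.)
δ = d·√(n/2) ⇒ n = 2(δ/d)² = 2 × (2.802 / 0.5796)² = 46.72.
Rounding up, n = 47 per group.

n = 47 per group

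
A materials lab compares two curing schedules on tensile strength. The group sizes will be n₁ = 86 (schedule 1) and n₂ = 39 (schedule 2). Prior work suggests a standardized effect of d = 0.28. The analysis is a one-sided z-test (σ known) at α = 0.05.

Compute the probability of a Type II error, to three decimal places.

β ≈ 0.577

Noncentrality parameter: δ = d / √(1/n₁ + 1/n₂) = 0.28 / √(1/86 + 1/39) = 1.4504
Critical value for a one-sided test at α = 0.05: z_α = 1.645.
Power = P(Z > 1.645 − δ) = Φ(-0.194) = 0.4229.
Type II error: β = 1 − power = 1 − 0.4229 = 0.5771.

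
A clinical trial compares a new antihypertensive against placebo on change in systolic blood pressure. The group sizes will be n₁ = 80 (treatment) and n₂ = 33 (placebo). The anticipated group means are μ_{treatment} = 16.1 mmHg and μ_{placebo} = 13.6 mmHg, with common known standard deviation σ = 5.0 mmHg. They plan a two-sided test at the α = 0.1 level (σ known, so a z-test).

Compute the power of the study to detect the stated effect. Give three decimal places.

Power ≈ 0.780

Standardized effect: d = |μ_{treatment} − μ_{placebo}| / σ = |16.1 − 13.6| / 5.0 = 0.5000
Noncentrality parameter: δ = d / √(1/n₁ + 1/n₂) = 0.5000 / √(1/80 + 1/33) = 2.4168
Two-sided α = 0.1 → critical value z_{0.05} = 1.645.
Power = Φ(δ − 1.645) + Φ(−δ − 1.645) = Φ(0.772) + Φ(-4.062) = 0.7799 + 0.0000 = 0.7799.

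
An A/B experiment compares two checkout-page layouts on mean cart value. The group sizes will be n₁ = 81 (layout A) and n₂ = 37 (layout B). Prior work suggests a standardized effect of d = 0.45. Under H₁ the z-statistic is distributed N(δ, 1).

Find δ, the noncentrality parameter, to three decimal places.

The noncentrality parameter scales effect size by the design's sample-size factor: δ = d / √(1/n₁ + 1/n₂) = 0.45 / √(1/81 + 1/37) = 2.2679

δ ≈ 2.268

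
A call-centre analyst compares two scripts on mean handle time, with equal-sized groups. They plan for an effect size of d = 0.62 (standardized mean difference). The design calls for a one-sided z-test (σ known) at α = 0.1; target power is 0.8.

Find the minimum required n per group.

Set Φ(δ − 1.282) = 0.8; then δ − 1.282 = Φ⁻¹(0.8) = 0.842, giving δ = 2.123.
δ = d·√(n/2) ⇒ n = 2(δ/d)² = 2 × (2.123 / 0.62)² = 23.45.
Round up to the next whole unit.

n = 24 per group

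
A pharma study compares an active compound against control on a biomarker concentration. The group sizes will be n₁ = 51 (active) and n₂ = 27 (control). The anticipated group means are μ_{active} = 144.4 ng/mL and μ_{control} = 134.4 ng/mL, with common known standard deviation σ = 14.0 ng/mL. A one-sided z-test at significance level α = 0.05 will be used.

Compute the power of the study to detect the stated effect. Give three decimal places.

Standardized effect: d = |μ_{active} − μ_{control}| / σ = |144.4 − 134.4| / 14.0 = 0.7143
Noncentrality parameter: δ = d / √(1/n₁ + 1/n₂) = 0.7143 / √(1/51 + 1/27) = 3.0012
Critical value for a one-sided test at α = 0.05: z_α = 1.645.
Power = P(Z > 1.645 − δ) = Φ(1.356) = 0.9125.

Power ≈ 0.913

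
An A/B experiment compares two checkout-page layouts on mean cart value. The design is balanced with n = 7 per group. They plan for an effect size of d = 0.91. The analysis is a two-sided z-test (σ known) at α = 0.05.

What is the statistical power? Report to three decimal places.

Noncentrality parameter: δ = d·√(n/2) = 0.91 × √(7/2) = 1.7025
Critical value for a two-sided test at α = 0.05: z_{α/2} = 1.960.
Power = Φ(δ − 1.960) + Φ(−δ − 1.960) = Φ(-0.258) + Φ(-3.662) = 0.3984 + 0.0001 = 0.3985.

Power ≈ 0.399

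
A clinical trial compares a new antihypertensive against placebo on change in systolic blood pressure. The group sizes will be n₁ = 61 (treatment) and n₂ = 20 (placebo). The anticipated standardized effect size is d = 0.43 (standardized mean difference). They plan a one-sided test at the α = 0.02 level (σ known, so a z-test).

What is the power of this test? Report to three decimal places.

Power ≈ 0.350

Noncentrality parameter: λ = d / √(1/n₁ + 1/n₂) = 0.43 / √(1/61 + 1/20) = 1.6688
One-sided α = 0.02 → critical value z_{0.02} = 2.054.
Power = P(Z > 2.054 − λ) = Φ(-0.385) = 0.3501.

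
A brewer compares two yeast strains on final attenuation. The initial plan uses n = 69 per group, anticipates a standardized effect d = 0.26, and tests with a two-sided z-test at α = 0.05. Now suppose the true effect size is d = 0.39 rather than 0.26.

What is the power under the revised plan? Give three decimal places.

With d = 0.39: δ = d·√(n/2) = 0.39 × √(69/2) = 2.2907. Critical value z_{0.025} = 1.960.
Revised power = Φ(δ − 1.960) + Φ(−δ − 1.960) = Φ(0.331) + Φ(-4.251) = 0.6296 + 0.0000 = 0.6296.

Power ≈ 0.630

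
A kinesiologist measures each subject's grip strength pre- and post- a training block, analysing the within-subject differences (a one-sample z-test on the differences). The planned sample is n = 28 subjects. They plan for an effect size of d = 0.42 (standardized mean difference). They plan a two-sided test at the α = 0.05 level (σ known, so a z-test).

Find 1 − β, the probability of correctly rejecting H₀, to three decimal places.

Power ≈ 0.604

Noncentrality parameter: δ = d·√n = 0.42 × √28 = 2.2224
Two-sided α = 0.05 → critical value z_{0.025} = 1.960.
Power = Φ(δ − 1.960) + Φ(−δ − 1.960) = Φ(0.262) + Φ(-4.182) = 0.6035 + 0.0000 = 0.6035.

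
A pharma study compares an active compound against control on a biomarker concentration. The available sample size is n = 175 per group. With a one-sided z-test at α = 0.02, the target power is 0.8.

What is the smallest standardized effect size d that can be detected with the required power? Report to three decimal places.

d ≈ 0.310

Need Φ(δ − 2.054) = 0.8, so δ = 2.054 + 0.842 = 2.895.
δ = d·√(n/2) ⇒ d = δ/√(n/2) = 2.895/√(175/2) = 0.3095.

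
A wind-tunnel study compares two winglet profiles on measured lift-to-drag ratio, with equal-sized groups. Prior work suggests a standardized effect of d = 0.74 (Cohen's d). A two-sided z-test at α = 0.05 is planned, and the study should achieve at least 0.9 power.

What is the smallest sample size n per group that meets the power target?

n = 39 per group

For power 0.9 need Φ(δ − z_{0.025}) = 0.9, so δ = z_{0.025} + z_{0.10} = 1.960 + 1.282 = 3.242.
(The Φ(−δ − z_{α/2}) term is vanishingly small for δ > 0 and is dropped in the standard sample-size formula.)
δ = d·√(n/2) ⇒ n = 2(δ/d)² = 2 × (3.242 / 0.74)² = 38.38.
Rounding up, n = 39 per group.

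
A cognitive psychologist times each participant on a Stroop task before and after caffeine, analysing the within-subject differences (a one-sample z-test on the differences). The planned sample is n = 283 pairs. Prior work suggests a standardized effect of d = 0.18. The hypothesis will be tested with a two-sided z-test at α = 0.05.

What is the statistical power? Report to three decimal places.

Power ≈ 0.857

Noncentrality parameter: δ = d·√n = 0.18 × √283 = 3.0281
Two-sided α = 0.05 → critical value z_{0.025} = 1.960.
Power = Φ(δ − 1.960) + Φ(−δ − 1.960) = Φ(1.068) + Φ(-4.988) = 0.8573 + 0.0000 = 0.8573.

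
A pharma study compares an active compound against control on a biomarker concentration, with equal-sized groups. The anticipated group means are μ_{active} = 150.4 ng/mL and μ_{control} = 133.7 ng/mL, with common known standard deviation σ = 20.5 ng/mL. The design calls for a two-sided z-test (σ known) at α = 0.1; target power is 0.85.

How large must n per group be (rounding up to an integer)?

n = 22 per group

Standardized effect: d = |μ_{active} − μ_{control}| / σ = |150.4 − 133.7| / 20.5 = 0.8146
For power 0.85 need Φ(δ − z_{0.05}) = 0.85, so δ = z_{0.05} + z_{0.15} = 1.645 + 1.036 = 2.681.
(The Φ(−δ − z_{α/2}) term is vanishingly small for δ > 0 and is dropped in the standard sample-size formula.)
δ = d·√(n/2) ⇒ n = 2(δ/d)² = 2 × (2.681 / 0.8146)² = 21.67.
Rounding up, n = 22 per group.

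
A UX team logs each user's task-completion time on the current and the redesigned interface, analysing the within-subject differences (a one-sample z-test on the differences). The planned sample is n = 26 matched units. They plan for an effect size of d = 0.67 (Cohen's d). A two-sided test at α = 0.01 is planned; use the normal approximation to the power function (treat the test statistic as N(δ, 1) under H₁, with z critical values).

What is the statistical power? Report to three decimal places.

Noncentrality parameter: δ = d·√n = 0.67 × √26 = 3.4163
Two-sided α = 0.01 → critical value z_{0.005} = 2.576.
Power = Φ(δ − 2.576) + Φ(−δ − 2.576) = Φ(0.841) + Φ(-5.992) = 0.7997 + 0.0000 = 0.7997.

Power ≈ 0.800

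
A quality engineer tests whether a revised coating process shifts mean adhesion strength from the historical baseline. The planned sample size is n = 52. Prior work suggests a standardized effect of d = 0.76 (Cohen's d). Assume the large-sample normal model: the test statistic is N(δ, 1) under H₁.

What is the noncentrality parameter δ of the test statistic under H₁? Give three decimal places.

δ = d·√n = 0.76 × √52 = 5.4804

δ ≈ 5.480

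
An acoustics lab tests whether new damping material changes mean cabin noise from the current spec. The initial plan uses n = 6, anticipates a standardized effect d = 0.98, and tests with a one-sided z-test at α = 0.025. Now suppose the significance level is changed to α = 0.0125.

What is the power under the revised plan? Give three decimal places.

Power ≈ 0.563

δ = d·√n = 0.98 × √6 = 2.4005 (unchanged). New critical value: z_{0.0125} = 2.241.
Revised power = P(Z > 2.241 − δ) = Φ(0.159) = 0.5632.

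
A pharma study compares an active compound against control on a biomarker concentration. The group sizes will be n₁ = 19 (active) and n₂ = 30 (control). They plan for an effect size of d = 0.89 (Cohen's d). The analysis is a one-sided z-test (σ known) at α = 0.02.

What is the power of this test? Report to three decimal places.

Power ≈ 0.837

Noncentrality parameter: δ = d / √(1/n₁ + 1/n₂) = 0.89 / √(1/19 + 1/30) = 3.0355
One-sided α = 0.02 → critical value z_{0.02} = 2.054.
Power = Φ(δ − 2.054) = Φ(0.982) = 0.8369.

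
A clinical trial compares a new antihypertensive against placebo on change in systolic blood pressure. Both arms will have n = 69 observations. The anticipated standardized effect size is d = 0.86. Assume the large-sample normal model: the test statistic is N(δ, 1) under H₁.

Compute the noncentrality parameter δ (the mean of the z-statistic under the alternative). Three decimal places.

δ ≈ 5.051

The noncentrality parameter scales effect size by the design's sample-size factor: δ = d·√(n/2) = 0.86 × √(69/2) = 5.0514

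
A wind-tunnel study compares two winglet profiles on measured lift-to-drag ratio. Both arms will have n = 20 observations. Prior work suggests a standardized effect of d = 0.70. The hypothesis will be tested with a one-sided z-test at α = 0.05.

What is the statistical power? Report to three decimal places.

Power ≈ 0.715

Noncentrality parameter: δ = d·√(n/2) = 0.70 × √(20/2) = 2.2136
Critical value for a one-sided test at α = 0.05: z_α = 1.645.
Power = Φ(δ − 1.645) = Φ(0.569) = 0.7152.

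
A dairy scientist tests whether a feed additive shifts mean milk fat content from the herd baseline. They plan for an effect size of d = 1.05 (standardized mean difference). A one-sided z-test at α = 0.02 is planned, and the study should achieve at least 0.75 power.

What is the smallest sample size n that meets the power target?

n = 7

Set Φ(δ − 2.054) = 0.75; then δ − 2.054 = Φ⁻¹(0.75) = 0.674, giving δ = 2.728.
δ = d·√n ⇒ n = (δ/d)² = (2.728 / 1.05)² = 6.75.
Round up to the next whole unit.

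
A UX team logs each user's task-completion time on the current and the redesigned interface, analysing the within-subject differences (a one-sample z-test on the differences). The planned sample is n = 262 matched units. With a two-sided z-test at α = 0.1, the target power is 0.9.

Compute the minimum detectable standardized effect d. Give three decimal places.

d ≈ 0.181

Need Φ(δ − 1.645) = 0.9, so δ = 1.645 + 1.282 = 2.926.
(Lower-tail contribution to power is negligible for δ > 0.)
δ = d·√n ⇒ d = δ/√n = 2.926/√262 = 0.1808.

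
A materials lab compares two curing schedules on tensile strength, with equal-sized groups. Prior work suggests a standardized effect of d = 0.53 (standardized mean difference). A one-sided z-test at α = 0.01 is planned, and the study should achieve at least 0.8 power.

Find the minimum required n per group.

n = 72 per group

Set Φ(δ − 2.326) = 0.8; then δ − 2.326 = Φ⁻¹(0.8) = 0.842, giving δ = 3.168.
δ = d·√(n/2) ⇒ n = 2(δ/d)² = 2 × (3.168 / 0.53)² = 71.46.
Rounding up, n = 72 per group.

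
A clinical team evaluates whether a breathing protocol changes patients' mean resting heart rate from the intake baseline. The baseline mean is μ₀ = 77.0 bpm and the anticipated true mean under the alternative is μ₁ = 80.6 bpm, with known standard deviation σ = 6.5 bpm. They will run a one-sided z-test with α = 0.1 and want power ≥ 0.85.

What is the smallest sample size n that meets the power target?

n = 18

Standardized effect: d = |μ₁ − μ₀| / σ = |80.6 − 77.0| / 6.5 = 0.5538
For power 0.85 need Φ(δ − z_{0.1}) = 0.85, so δ = z_{0.1} + z_{0.15} = 1.282 + 1.036 = 2.318.
δ = d·√n ⇒ n = (δ/d)² = (2.318 / 0.5538)² = 17.52.
Round up to the next whole unit.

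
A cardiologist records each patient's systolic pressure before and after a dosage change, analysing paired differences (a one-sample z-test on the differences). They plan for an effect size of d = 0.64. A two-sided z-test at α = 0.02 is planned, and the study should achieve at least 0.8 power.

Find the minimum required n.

For power 0.8 need Φ(δ − z_{0.01}) = 0.8, so δ = z_{0.01} + z_{0.20} = 2.326 + 0.842 = 3.168.
(Ignoring the negligible lower-tail rejection probability gives the usual closed-form inversion.)
δ = d·√n ⇒ n = (δ/d)² = (3.168 / 0.64)² = 24.50.
Rounding up, n = 25.

n = 25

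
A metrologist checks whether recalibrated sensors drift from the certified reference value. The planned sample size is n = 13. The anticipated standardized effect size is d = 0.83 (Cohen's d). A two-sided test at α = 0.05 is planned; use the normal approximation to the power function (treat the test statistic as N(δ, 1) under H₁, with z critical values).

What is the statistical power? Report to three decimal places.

Power ≈ 0.849

Noncentrality parameter: δ = d·√n = 0.83 × √13 = 2.9926
Two-sided α = 0.05 → critical value z_{0.025} = 1.960.
Power = Φ(δ − 1.960) + Φ(−δ − 1.960) = Φ(1.033) + Φ(-4.953) = 0.8491 + 0.0000 = 0.8491.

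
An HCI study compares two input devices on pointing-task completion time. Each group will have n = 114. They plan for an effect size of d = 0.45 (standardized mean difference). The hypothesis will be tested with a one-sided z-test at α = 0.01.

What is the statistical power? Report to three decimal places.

Power ≈ 0.858

Noncentrality parameter: δ = d·√(n/2) = 0.45 × √(114/2) = 3.3974
One-sided α = 0.01 → critical value z_{0.01} = 2.326.
Power = P(Z > 2.326 − δ) = Φ(1.071) = 0.8579.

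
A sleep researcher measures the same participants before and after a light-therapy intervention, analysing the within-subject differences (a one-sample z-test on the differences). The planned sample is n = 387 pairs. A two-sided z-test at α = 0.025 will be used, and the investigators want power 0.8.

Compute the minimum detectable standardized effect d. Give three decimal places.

d ≈ 0.157

Required noncentrality: δ = z_{0.0125} + z_{0.20} = 2.241 + 0.842 = 3.083.
(The second rejection-region term Φ(−δ − z_{α/2}) is negligible and dropped.)
δ = d·√n ⇒ d = δ/√n = 3.083/√387 = 0.1567.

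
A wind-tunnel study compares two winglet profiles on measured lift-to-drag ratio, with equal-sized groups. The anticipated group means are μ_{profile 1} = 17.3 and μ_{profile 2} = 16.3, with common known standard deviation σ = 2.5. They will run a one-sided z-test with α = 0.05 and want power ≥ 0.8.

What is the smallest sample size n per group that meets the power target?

n = 78 per group

Standardized effect: d = |μ_{profile 1} − μ_{profile 2}| / σ = |17.3 − 16.3| / 2.5 = 0.4000
For power 0.8 need Φ(δ − z_{0.05}) = 0.8, so δ = z_{0.05} + z_{0.20} = 1.645 + 0.842 = 2.486.
δ = d·√(n/2) ⇒ n = 2(δ/d)² = 2 × (2.486 / 0.4000)² = 77.28.
Round up to the next whole unit.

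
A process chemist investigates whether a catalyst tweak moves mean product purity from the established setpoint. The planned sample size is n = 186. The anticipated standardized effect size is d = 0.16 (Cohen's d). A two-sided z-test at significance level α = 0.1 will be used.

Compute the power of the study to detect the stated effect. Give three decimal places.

Noncentrality parameter: δ = d·√n = 0.16 × √186 = 2.1821
Two-sided α = 0.1 → critical value z_{0.05} = 1.645.
Power = Φ(δ − 1.645) + Φ(−δ − 1.645) = Φ(0.537) + Φ(-3.827) = 0.7045 + 0.0001 = 0.7045.

Power ≈ 0.705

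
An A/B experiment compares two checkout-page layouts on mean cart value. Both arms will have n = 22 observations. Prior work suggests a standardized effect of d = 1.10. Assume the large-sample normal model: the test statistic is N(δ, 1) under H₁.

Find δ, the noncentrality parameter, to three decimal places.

δ = d·√(n/2) = 1.10 × √(22/2) = 3.6483

δ ≈ 3.648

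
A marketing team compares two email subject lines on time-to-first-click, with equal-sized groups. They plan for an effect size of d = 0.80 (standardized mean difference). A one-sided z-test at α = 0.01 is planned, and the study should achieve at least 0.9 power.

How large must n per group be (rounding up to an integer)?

Set Φ(δ − 2.326) = 0.9; then δ − 2.326 = Φ⁻¹(0.9) = 1.282, giving δ = 3.608.
δ = d·√(n/2) ⇒ n = 2(δ/d)² = 2 × (3.608 / 0.80)² = 40.68.
Round up to the next whole unit.

n = 41 per group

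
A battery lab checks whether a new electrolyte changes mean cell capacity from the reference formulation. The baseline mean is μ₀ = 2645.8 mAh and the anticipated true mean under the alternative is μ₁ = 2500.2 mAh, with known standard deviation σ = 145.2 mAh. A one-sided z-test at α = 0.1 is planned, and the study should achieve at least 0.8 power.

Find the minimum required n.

n = 5

Standardized effect: d = |μ₁ − μ₀| / σ = |2500.2 − 2645.8| / 145.2 = 1.0028
Set Φ(δ − 1.282) = 0.8; then δ − 1.282 = Φ⁻¹(0.8) = 0.842, giving δ = 2.123.
δ = d·√n ⇒ n = (δ/d)² = (2.123 / 1.0028)² = 4.48.
Round up to the next whole unit.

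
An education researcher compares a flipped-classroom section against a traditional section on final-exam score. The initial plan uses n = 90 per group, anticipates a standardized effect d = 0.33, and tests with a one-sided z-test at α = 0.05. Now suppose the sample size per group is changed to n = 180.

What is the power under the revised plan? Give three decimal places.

With n = 180 per group: δ = d·√(n/2) = 0.33 × √(180/2) = 3.1307. Critical value z_{0.05} = 1.645.
Revised power = P(Z > 1.645 − δ) = Φ(1.486) = 0.9313.

Power ≈ 0.931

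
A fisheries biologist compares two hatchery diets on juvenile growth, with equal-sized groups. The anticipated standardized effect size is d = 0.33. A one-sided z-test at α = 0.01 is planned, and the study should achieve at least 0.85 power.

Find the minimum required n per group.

For power 0.85 need Φ(δ − z_{0.01}) = 0.85, so δ = z_{0.01} + z_{0.15} = 2.326 + 1.036 = 3.363.
δ = d·√(n/2) ⇒ n = 2(δ/d)² = 2 × (3.363 / 0.33)² = 207.68.
Rounding up, n = 208 per group.

n = 208 per group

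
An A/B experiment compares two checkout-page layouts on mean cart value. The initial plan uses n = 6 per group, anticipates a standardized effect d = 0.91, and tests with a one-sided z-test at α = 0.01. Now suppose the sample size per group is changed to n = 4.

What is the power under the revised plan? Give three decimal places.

With n = 4 per group: δ = d·√(n/2) = 0.91 × √(4/2) = 1.2869. Critical value z_{0.01} = 2.326.
Revised power = Φ(δ − 2.326) = Φ(-1.039) = 0.1493.

Power ≈ 0.149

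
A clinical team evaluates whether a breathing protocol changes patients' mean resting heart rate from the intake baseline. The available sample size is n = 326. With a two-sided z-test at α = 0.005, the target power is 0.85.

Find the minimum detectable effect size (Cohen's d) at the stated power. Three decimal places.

d ≈ 0.213

Required noncentrality: δ = z_{0.0025} + z_{0.15} = 2.807 + 1.036 = 3.843.
(Lower-tail contribution to power is negligible for δ > 0.)
δ = d·√n ⇒ d = δ/√n = 3.843/√326 = 0.2129.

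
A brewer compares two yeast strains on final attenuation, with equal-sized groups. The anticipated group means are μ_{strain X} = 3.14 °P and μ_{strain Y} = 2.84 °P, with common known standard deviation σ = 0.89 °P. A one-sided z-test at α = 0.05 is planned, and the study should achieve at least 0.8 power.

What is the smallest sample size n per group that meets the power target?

n = 109 per group

Standardized effect: d = |μ_{strain X} − μ_{strain Y}| / σ = |3.14 − 2.84| / 0.89 = 0.3371
For power 0.8 need Φ(δ − z_{0.05}) = 0.8, so δ = z_{0.05} + z_{0.20} = 1.645 + 0.842 = 2.486.
δ = d·√(n/2) ⇒ n = 2(δ/d)² = 2 × (2.486 / 0.3371)² = 108.83.
Rounding up, n = 109 per group.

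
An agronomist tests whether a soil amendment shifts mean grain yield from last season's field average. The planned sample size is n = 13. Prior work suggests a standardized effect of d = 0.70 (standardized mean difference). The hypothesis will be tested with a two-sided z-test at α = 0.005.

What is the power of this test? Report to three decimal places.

Noncentrality parameter: δ = d·√n = 0.70 × √13 = 2.5239
Two-sided α = 0.005 → critical value z_{0.0025} = 2.807.
Power = Φ(δ − 2.807) + Φ(−δ − 2.807) = Φ(-0.283) + Φ(-5.331) = 0.3885 + 0.0000 = 0.3885.

Power ≈ 0.389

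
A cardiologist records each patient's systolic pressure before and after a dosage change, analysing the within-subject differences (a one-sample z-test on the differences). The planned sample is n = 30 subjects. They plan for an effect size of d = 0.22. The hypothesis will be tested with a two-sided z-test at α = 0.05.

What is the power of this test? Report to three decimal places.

Power ≈ 0.226

Noncentrality parameter: δ = d·√n = 0.22 × √30 = 1.2050
Critical value for a two-sided test at α = 0.05: z_{α/2} = 1.960.
Power = Φ(δ − 1.960) + Φ(−δ − 1.960) = Φ(-0.755) + Φ(-3.165) = 0.2251 + 0.0008 = 0.2259.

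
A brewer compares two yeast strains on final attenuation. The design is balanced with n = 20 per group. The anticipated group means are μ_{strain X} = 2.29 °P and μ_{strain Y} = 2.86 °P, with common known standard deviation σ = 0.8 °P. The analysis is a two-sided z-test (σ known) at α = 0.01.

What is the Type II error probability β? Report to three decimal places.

β ≈ 0.627

Standardized effect: d = |μ_{strain X} − μ_{strain Y}| / σ = |2.29 − 2.86| / 0.8 = 0.7125
Noncentrality parameter: δ = d·√(n/2) = 0.7125 × √(20/2) = 2.2531
Two-sided α = 0.01 → critical value z_{0.005} = 2.576.
Power = Φ(δ − 2.576) + Φ(−δ − 2.576) = Φ(-0.323) + Φ(-4.829) = 0.3735 + 0.0000 = 0.3735.
Type II error: β = 1 − power = 1 − 0.3735 = 0.6265.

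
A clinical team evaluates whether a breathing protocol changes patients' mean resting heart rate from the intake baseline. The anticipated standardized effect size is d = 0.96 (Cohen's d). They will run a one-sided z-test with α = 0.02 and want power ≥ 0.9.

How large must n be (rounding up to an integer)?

For power 0.9 need Φ(δ − z_{0.02}) = 0.9, so δ = z_{0.02} + z_{0.10} = 2.054 + 1.282 = 3.335.
δ = d·√n ⇒ n = (δ/d)² = (3.335 / 0.96)² = 12.07.
Rounding up, n = 13.

n = 13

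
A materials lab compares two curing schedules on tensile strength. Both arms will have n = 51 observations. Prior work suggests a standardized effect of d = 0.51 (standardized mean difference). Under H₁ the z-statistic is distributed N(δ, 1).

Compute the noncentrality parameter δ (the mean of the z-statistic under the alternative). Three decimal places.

δ = d·√(n/2) = 0.51 × √(51/2) = 2.5754

δ ≈ 2.575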